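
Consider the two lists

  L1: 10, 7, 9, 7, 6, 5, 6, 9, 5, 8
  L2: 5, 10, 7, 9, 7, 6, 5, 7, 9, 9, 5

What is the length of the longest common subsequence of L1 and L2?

8

Let dp[i][j] be the LCS length of the first i values of L1 and the first j values of L2. dp[i][j] = dp[i-1][j-1]+1 when the i-th and j-th values match, else max(dp[i-1][j], dp[i][j-1]).
    ·  5 10  7  9  7  6  5  7  9  9  5
 ·  0  0  0  0  0  0  0  0  0  0  0  0
10  0  0  1  1  1  1  1  1  1  1  1  1
 7  0  0  1  2  2  2  2  2  2  2  2  2
 9  0  0  1  2  3  3  3  3  3  3  3  3
 7  0  0  1  2  3  4  4  4  4  4  4  4
 6  0  0  1  2  3  4  5  5  5  5  5  5
 5  0  1  1  2  3  4  5  6  6  6  6  6
 6  0  1  1  2  3  4  5  6  6  6  6  6
 9  0  1  1  2  3  4  5  6  6  7  7  7
 5  0  1  1  2  3  4  5  6  6  7  7  8
 8  0  1  1  2  3  4  5  6  6  7  7  8
dp[10][11] = 8. One LCS (by backtracking along matches): 10, 7, 9, 7, 6, 5, 9, 5.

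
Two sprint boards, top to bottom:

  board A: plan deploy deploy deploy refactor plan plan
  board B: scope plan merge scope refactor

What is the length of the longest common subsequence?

2

Taking plan [1,2]; then refactor [5,5] gives a common subsequence of length 2. dp[7][5] = 2 confirms this is the maximum.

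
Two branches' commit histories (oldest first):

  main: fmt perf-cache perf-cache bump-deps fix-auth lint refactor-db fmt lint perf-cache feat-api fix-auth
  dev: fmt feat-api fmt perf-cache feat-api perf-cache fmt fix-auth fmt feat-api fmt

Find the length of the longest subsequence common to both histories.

Match fmt at main[1]=dev[3], then perf-cache at main[2]=dev[4], then perf-cache at main[3]=dev[6], then fix-auth at main[5]=dev[8], then fmt at main[8]=dev[9], then feat-api at main[11]=dev[10] — 6 commits in the same relative order in both, and the DP table's final entry dp[12][11] is also 6, so no common subsequence is longer.

6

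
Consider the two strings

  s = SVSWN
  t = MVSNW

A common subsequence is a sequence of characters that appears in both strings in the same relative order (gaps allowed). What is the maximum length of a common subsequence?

3

Taking V (s #2, t #2) → S (s #3, t #3) → W (s #4, t #5) gives a common subsequence of length 3. dp[5][5] = 3 confirms this is the maximum.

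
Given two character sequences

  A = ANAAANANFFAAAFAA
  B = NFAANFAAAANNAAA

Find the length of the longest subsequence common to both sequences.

10

One common subsequence of length 10: A [1,4], N [2,5], A [3,8], A [4,9], A [5,10], N [6,11], N [8,12], A [13,13], A [15,14], A [16,15]. dp[16][15] = 10 confirms this is the maximum.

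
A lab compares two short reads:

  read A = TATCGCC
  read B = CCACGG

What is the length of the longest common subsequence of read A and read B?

Pick A at read A[2]=read B[3], C at read A[4]=read B[4], G at read A[5]=read B[6]; all 3 bases appear in both, in order. dp[7][6] = 3 confirms this is the maximum.

3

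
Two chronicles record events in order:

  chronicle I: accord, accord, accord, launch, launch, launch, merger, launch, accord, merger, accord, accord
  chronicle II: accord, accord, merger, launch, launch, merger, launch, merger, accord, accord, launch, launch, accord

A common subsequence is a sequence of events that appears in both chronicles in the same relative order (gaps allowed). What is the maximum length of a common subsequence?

9

One common subsequence of length 9: accord (chronicle I #1, chronicle II #1), then accord (chronicle I #2, chronicle II #2), then launch (chronicle I #4, chronicle II #4), then launch (chronicle I #5, chronicle II #5), then launch (chronicle I #6, chronicle II #7), then merger (chronicle I #7, chronicle II #8), then accord (chronicle I #9, chronicle II #9), then accord (chronicle I #11, chronicle II #10), then accord (chronicle I #12, chronicle II #13). dp[12][13] = 9 confirms this is the maximum.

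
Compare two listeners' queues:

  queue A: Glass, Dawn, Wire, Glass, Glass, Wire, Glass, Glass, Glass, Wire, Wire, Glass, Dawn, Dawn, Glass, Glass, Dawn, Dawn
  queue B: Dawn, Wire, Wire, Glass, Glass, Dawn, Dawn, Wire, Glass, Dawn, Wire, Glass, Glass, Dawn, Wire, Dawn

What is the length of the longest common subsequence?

12

Pick Dawn at queue A[2]=queue B[1]; then Wire at queue A[3]=queue B[2]; then Wire at queue A[6]=queue B[3]; then Glass at queue A[7]=queue B[4]; then Glass at queue A[8]=queue B[5]; then Wire at queue A[11]=queue B[8]; then Glass at queue A[12]=queue B[9]; then Dawn at queue A[13]=queue B[10]; then Glass at queue A[15]=queue B[12]; then Glass at queue A[16]=queue B[13]; then Dawn at queue A[17]=queue B[14]; then Dawn at queue A[18]=queue B[16]; all 12 songs appear in both, in order. Since dp[18][16] = 12, nothing longer is possible.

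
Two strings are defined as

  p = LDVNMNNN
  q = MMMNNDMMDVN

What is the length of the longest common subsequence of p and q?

Let dp[i][j] be the LCS length of the first i characters of p and the first j characters of q. dp[i][j] = dp[i-1][j-1]+1 when the i-th and j-th characters match, else max(dp[i-1][j], dp[i][j-1]).
    ·  M  M  M  N  N  D  M  M  D  V  N
 ·  0  0  0  0  0  0  0  0  0  0  0  0
 L  0  0  0  0  0  0  0  0  0  0  0  0
 D  0  0  0  0  0  0  1  1  1  1  1  1
 V  0  0  0  0  0  0  1  1  1  1  2  2
 N  0  0  0  0  1  1  1  1  1  1  2  3
 M  0  1  1  1  1  1  1  2  2  2  2  3
 N  0  1  1  1  2  2  2  2  2  2  2  3
 N  0  1  1  1  2  3  3  3  3  3  3  3
 N  0  1  1  1  2  3  3  3  3  3  3  4
dp[8][11] = 4. One LCS (by backtracking along matches): MNNN.

4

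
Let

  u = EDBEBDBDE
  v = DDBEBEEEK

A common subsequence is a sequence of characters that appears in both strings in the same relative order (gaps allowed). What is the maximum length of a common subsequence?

5

Taking D (u #2, v #2) → B (u #3, v #3) → E (u #4, v #4) → B (u #5, v #5) → E (u #9, v #8) gives a common subsequence of length 5. dp[9][9] = 5 confirms this is the maximum.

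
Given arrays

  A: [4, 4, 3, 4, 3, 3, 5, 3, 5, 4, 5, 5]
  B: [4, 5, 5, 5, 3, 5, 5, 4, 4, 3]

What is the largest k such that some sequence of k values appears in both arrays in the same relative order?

Let dp[i][j] be the LCS length of the first i values of A and the first j values of B. dp[i][j] = dp[i-1][j-1]+1 when the i-th and j-th values match, else max(dp[i-1][j], dp[i][j-1]).
    ·  4  5  5  5  3  5  5  4  4  3
 ·  0  0  0  0  0  0  0  0  0  0  0
 4  0  1  1  1  1  1  1  1  1  1  1
 4  0  1  1  1  1  1  1  1  2  2  2
 3  0  1  1  1  1  2  2  2  2  2  3
 4  0  1  1  1  1  2  2  2  3  3  3
 3  0  1  1  1  1  2  2  2  3  3  4
 3  0  1  1  1  1  2  2  2  3  3  4
 5  0  1  2  2  2  2  3  3  3  3  4
 3  0  1  2  2  2  3  3  3  3  3  4
 5  0  1  2  3  3  3  4  4  4  4  4
 4  0  1  2  3  3  3  4  4  5  5  5
 5  0  1  2  3  4  4  4  5  5  5  5
 5  0  1  2  3  4  4  5  5  5  5  5
dp[12][10] = 5. One LCS (by backtracking along matches): 4, 3, 5, 5, 4.

5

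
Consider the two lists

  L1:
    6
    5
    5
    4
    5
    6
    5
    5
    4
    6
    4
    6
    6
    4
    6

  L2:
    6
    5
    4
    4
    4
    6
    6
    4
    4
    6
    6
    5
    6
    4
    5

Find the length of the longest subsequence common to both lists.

One common subsequence of length 9: 6 (L1 #1, L2 #1) → 5 (L1 #2, L2 #2) → 4 (L1 #4, L2 #5) → 6 (L1 #6, L2 #7) → 4 (L1 #9, L2 #9) → 6 (L1 #10, L2 #10) → 6 (L1 #12, L2 #11) → 6 (L1 #13, L2 #13) → 4 (L1 #14, L2 #14). The LCS DP gives dp[15][15] = 9, so this is optimal.

9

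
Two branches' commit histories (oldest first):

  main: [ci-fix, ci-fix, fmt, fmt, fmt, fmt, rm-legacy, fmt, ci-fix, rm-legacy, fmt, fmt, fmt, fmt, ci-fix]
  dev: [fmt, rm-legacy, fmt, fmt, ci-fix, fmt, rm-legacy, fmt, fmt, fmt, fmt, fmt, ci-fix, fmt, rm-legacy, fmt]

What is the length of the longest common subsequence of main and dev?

11

Pick fmt at main[3]=dev[1], fmt at main[4]=dev[3], fmt at main[5]=dev[4], fmt at main[6]=dev[6], rm-legacy at main[7]=dev[7], fmt at main[8]=dev[8], fmt at main[11]=dev[9], fmt at main[12]=dev[10], fmt at main[13]=dev[11], fmt at main[14]=dev[12], ci-fix at main[15]=dev[13]; all 11 commits appear in both, in order. The LCS DP gives dp[15][16] = 11, so this is optimal.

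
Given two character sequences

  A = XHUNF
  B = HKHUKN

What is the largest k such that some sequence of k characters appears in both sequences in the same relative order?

Pick H (A #2, B #3) → U (A #3, B #4) → N (A #4, B #6); all 3 characters appear in both, in order, and the DP table's final entry dp[5][6] is also 3, so no common subsequence is longer.

3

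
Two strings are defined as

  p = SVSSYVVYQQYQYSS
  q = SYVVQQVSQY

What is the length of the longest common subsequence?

8

One common subsequence of length 8: S (p #4, q #1), Y (p #5, q #2), V (p #6, q #3), V (p #7, q #4), Q (p #9, q #5), Q (p #10, q #6), Q (p #12, q #9), Y (p #13, q #10). Since dp[15][10] = 8, nothing longer is possible.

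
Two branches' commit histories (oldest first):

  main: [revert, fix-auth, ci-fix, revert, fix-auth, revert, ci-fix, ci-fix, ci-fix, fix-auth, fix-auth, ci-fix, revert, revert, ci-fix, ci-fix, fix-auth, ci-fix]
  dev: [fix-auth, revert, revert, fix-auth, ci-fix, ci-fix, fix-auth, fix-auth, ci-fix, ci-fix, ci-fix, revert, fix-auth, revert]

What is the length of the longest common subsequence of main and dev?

11

Taking revert at main[1]=dev[2]; then revert at main[4]=dev[3]; then fix-auth at main[5]=dev[4]; then ci-fix at main[8]=dev[5]; then ci-fix at main[9]=dev[6]; then fix-auth at main[10]=dev[7]; then fix-auth at main[11]=dev[8]; then ci-fix at main[12]=dev[9]; then ci-fix at main[15]=dev[10]; then ci-fix at main[16]=dev[11]; then fix-auth at main[17]=dev[13] gives a common subsequence of length 11. The LCS DP gives dp[18][14] = 11, so this is optimal.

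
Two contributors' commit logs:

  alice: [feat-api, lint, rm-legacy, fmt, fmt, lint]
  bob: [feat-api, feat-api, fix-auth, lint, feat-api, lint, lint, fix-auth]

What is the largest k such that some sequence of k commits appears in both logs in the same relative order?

One common subsequence of length 3: feat-api (alice #1, bob #5) → lint (alice #2, bob #6) → lint (alice #6, bob #7), and the DP table's final entry dp[6][8] is also 3, so no common subsequence is longer.

3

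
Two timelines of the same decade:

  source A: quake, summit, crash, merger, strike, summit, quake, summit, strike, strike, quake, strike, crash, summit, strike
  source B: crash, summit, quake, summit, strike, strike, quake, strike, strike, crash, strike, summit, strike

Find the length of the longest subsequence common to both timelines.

11

Match crash [3,1]; then summit [6,2]; then quake [7,3]; then summit [8,4]; then strike [9,5]; then strike [10,6]; then quake [11,7]; then strike [12,9]; then crash [13,10]; then summit [14,12]; then strike [15,13] — 11 events in the same relative order in both. The LCS DP gives dp[15][13] = 11, so this is optimal.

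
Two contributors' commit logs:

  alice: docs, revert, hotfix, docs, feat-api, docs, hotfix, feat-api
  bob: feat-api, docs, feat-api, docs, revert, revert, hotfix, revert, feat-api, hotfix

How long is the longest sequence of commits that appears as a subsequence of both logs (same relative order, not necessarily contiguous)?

Pick docs [1,4], then revert [2,6], then hotfix [3,7], then feat-api [5,9], then hotfix [7,10]; all 5 commits appear in both, in order. Since dp[8][10] = 5, nothing longer is possible.

5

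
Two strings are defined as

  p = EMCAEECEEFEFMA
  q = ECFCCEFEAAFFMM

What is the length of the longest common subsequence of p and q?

8

Match E (p #1, q #1); then C (p #3, q #4); then C (p #7, q #5); then E (p #8, q #6); then E (p #9, q #8); then F (p #10, q #11); then F (p #12, q #12); then M (p #13, q #14) — 8 characters in the same relative order in both. dp[14][14] = 8 confirms this is the maximum.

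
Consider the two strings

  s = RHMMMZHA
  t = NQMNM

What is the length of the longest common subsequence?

2

Let dp[i][j] be the LCS length of the first i characters of s and the first j characters of t. dp[i][j] = dp[i-1][j-1]+1 when the i-th and j-th characters match, else max(dp[i-1][j], dp[i][j-1]).
    ·  N  Q  M  N  M
 ·  0  0  0  0  0  0
 R  0  0  0  0  0  0
 H  0  0  0  0  0  0
 M  0  0  0  1  1  1
 M  0  0  0  1  1  2
 M  0  0  0  1  1  2
 Z  0  0  0  1  1  2
 H  0  0  0  1  1  2
 A  0  0  0  1  1  2
dp[8][5] = 2. One LCS (by backtracking along matches): MM.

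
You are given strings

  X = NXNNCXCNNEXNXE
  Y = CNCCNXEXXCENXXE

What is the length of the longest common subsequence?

9

Match N (X #4, Y #2), C (X #5, Y #3), C (X #7, Y #4), N (X #8, Y #5), E (X #10, Y #7), X (X #11, Y #9), N (X #12, Y #12), X (X #13, Y #14), E (X #14, Y #15) — 9 characters in the same relative order in both. dp[14][15] = 9 confirms this is the maximum.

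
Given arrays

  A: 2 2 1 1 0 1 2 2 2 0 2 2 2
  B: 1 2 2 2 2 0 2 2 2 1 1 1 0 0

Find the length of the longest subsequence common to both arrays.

8

Match 2 at A[2]=B[2], 2 at A[7]=B[3], 2 at A[8]=B[4], 2 at A[9]=B[5], 0 at A[10]=B[6], 2 at A[11]=B[7], 2 at A[12]=B[8], 2 at A[13]=B[9] — 8 values in the same relative order in both. The LCS DP gives dp[13][14] = 8, so this is optimal.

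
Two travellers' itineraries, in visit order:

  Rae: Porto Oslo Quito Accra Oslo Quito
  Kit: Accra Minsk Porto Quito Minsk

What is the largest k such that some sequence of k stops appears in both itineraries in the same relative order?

Taking Porto [1,3], Quito [3,4] gives a common subsequence of length 2. Since dp[6][5] = 2, nothing longer is possible.

2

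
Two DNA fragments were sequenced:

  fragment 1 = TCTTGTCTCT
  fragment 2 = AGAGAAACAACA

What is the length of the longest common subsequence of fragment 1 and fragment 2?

One common subsequence of length 3: G [5,4], then C [7,8], then C [9,11]. The LCS DP gives dp[10][12] = 3, so this is optimal.

3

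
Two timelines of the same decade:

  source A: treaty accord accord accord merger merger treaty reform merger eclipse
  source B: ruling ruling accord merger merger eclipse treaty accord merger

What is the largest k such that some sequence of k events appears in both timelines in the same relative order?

Pick accord (source A #4, source B #3), merger (source A #5, source B #4), merger (source A #6, source B #5), treaty (source A #7, source B #7), merger (source A #9, source B #9); all 5 events appear in both, in order, and the DP table's final entry dp[10][9] is also 5, so no common subsequence is longer.

5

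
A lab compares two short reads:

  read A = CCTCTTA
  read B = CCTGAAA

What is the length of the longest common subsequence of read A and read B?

4

Match C [1,1], C [2,2], T [3,3], A [7,7] — 4 bases in the same relative order in both. Since dp[7][7] = 4, nothing longer is possible.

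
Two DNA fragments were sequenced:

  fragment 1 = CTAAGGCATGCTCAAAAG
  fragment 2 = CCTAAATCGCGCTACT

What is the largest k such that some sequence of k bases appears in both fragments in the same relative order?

10

Match C [1,2], T [2,3], A [3,5], A [4,6], G [5,9], G [6,11], C [7,12], A [8,14], C [11,15], T [12,16] — 10 bases in the same relative order in both. dp[18][16] = 10 confirms this is the maximum.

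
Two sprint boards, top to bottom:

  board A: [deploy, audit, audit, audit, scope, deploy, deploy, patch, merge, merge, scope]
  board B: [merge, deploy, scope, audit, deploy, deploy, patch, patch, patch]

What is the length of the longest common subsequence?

One common subsequence of length 5: deploy at board A[1]=board B[2]; then audit at board A[4]=board B[4]; then deploy at board A[6]=board B[5]; then deploy at board A[7]=board B[6]; then patch at board A[8]=board B[9]. dp[11][9] = 5 confirms this is the maximum.

5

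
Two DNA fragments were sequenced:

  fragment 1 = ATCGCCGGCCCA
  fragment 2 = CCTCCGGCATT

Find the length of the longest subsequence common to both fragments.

7

One common subsequence of length 7: T at fragment 1[2]=fragment 2[3] → C at fragment 1[5]=fragment 2[4] → C at fragment 1[6]=fragment 2[5] → G at fragment 1[7]=fragment 2[6] → G at fragment 1[8]=fragment 2[7] → C at fragment 1[11]=fragment 2[8] → A at fragment 1[12]=fragment 2[9]. Since dp[12][11] = 7, nothing longer is possible.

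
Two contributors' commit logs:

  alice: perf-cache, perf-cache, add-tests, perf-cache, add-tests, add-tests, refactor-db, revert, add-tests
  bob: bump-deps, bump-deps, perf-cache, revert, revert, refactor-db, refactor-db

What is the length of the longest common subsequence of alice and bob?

Pick perf-cache at alice[1]=bob[3], refactor-db at alice[7]=bob[7]; all 2 commits appear in both, in order. dp[9][7] = 2 confirms this is the maximum.

2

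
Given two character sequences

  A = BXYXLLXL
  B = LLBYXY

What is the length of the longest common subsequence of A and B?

3

Let dp[i][j] be the LCS length of the first i characters of A and the first j characters of B. dp[i][j] = dp[i-1][j-1]+1 when the i-th and j-th characters match, else max(dp[i-1][j], dp[i][j-1]).
    ·  L  L  B  Y  X  Y
 ·  0  0  0  0  0  0  0
 B  0  0  0  1  1  1  1
 X  0  0  0  1  1  2  2
 Y  0  0  0  1  2  2  3
 X  0  0  0  1  2  3  3
 L  0  1  1  1  2  3  3
 L  0  1  2  2  2  3  3
 X  0  1  2  2  2  3  3
 L  0  1  2  2  2  3  3
dp[8][6] = 3. One LCS (by backtracking along matches): BXY.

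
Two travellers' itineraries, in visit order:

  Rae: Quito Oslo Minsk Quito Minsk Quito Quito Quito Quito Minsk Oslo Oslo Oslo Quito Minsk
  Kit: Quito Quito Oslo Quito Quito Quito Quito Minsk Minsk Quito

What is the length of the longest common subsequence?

8

Pick Quito (Rae #1, Kit #2); then Oslo (Rae #2, Kit #3); then Quito (Rae #4, Kit #4); then Quito (Rae #6, Kit #5); then Quito (Rae #7, Kit #6); then Quito (Rae #8, Kit #7); then Minsk (Rae #10, Kit #9); then Quito (Rae #14, Kit #10); all 8 stops appear in both, in order. The LCS DP gives dp[15][10] = 8, so this is optimal.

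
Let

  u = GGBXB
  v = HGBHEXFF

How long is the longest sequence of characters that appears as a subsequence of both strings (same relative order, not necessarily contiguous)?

Let dp[i][j] be the LCS length of the first i characters of u and the first j characters of v. dp[i][j] = dp[i-1][j-1]+1 when the i-th and j-th characters match, else max(dp[i-1][j], dp[i][j-1]).
    ·  H  G  B  H  E  X  F  F
 ·  0  0  0  0  0  0  0  0  0
 G  0  0  1  1  1  1  1  1  1
 G  0  0  1  1  1  1  1  1  1
 B  0  0  1  2  2  2  2  2  2
 X  0  0  1  2  2  2  3  3  3
 B  0  0  1  2  2  2  3  3  3
dp[5][8] = 3. One LCS (by backtracking along matches): GBX.

3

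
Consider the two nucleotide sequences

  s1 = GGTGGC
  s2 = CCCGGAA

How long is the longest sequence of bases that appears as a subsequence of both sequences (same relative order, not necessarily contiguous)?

Let dp[i][j] be the LCS length of the first i bases of s1 and the first j bases of s2. dp[i][j] = dp[i-1][j-1]+1 when the i-th and j-th bases match, else max(dp[i-1][j], dp[i][j-1]).
    ·  C  C  C  G  G  A  A
 ·  0  0  0  0  0  0  0  0
 G  0  0  0  0  1  1  1  1
 G  0  0  0  0  1  2  2  2
 T  0  0  0  0  1  2  2  2
 G  0  0  0  0  1  2  2  2
 G  0  0  0  0  1  2  2  2
 C  0  1  1  1  1  2  2  2
dp[6][7] = 2. One LCS (by backtracking along matches): GG.

2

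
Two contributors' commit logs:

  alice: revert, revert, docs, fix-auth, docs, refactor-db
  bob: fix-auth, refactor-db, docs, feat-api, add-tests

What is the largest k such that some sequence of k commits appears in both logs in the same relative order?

2

Taking fix-auth (alice #4, bob #1) → docs (alice #5, bob #3) gives a common subsequence of length 2. Since dp[6][5] = 2, nothing longer is possible.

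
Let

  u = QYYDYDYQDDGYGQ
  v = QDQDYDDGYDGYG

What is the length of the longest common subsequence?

9

Taking Q at u[1]=v[3] → Y at u[3]=v[5] → D at u[4]=v[6] → D at u[6]=v[7] → Y at u[7]=v[9] → D at u[10]=v[10] → G at u[11]=v[11] → Y at u[12]=v[12] → G at u[13]=v[13] gives a common subsequence of length 9. Since dp[14][13] = 9, nothing longer is possible.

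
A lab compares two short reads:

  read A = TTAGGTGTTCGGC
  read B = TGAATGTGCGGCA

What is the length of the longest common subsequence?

Match T at read A[1]=read B[1], T at read A[2]=read B[5], G at read A[5]=read B[6], T at read A[6]=read B[7], G at read A[7]=read B[8], C at read A[10]=read B[9], G at read A[11]=read B[10], G at read A[12]=read B[11], C at read A[13]=read B[12] — 9 bases in the same relative order in both. The LCS DP gives dp[13][13] = 9, so this is optimal.

9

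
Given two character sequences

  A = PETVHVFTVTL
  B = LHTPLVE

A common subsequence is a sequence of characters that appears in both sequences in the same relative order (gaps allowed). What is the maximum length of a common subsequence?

Match H (A #5, B #2), then T (A #8, B #3), then V (A #9, B #6) — 3 characters in the same relative order in both. dp[11][7] = 3 confirms this is the maximum.

3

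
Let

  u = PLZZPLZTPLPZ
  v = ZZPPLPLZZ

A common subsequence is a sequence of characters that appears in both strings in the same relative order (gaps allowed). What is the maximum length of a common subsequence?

7

One common subsequence of length 7: Z (u #3, v #1), Z (u #4, v #2), P (u #5, v #4), L (u #6, v #5), P (u #9, v #6), L (u #10, v #7), Z (u #12, v #9). Since dp[12][9] = 7, nothing longer is possible.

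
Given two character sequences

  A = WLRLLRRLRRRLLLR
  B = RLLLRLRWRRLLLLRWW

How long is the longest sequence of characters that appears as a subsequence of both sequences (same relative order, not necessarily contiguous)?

12

Taking L at A[2]=B[2] → L at A[4]=B[3] → L at A[5]=B[4] → R at A[7]=B[5] → L at A[8]=B[6] → R at A[9]=B[7] → R at A[10]=B[9] → R at A[11]=B[10] → L at A[12]=B[12] → L at A[13]=B[13] → L at A[14]=B[14] → R at A[15]=B[15] gives a common subsequence of length 12. The LCS DP gives dp[15][17] = 12, so this is optimal.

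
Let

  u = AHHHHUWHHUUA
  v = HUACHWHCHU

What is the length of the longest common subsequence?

6

One common subsequence of length 6: A at u[1]=v[3], H at u[5]=v[5], W at u[7]=v[6], H at u[8]=v[7], H at u[9]=v[9], U at u[11]=v[10], and the DP table's final entry dp[12][10] is also 6, so no common subsequence is longer.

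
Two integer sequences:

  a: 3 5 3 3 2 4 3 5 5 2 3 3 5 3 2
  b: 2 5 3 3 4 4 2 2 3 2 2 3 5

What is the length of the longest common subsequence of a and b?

8

Pick 5 at a[2]=b[2], then 3 at a[3]=b[3], then 3 at a[4]=b[4], then 2 at a[5]=b[8], then 3 at a[7]=b[9], then 2 at a[10]=b[11], then 3 at a[12]=b[12], then 5 at a[13]=b[13]; all 8 values appear in both, in order, and the DP table's final entry dp[15][13] is also 8, so no common subsequence is longer.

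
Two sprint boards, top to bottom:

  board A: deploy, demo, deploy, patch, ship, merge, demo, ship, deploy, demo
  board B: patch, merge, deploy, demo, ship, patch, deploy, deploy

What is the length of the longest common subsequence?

Taking patch (board A #4, board B #1); then merge (board A #6, board B #2); then demo (board A #7, board B #4); then ship (board A #8, board B #5); then deploy (board A #9, board B #8) gives a common subsequence of length 5. Since dp[10][8] = 5, nothing longer is possible.

5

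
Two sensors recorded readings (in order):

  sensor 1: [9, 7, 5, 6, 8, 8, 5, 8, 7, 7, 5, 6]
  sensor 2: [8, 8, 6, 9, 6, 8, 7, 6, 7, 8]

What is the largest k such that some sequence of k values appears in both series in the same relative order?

One common subsequence of length 5: 9 [1,4], then 6 [4,5], then 8 [8,6], then 7 [9,7], then 7 [10,9], and the DP table's final entry dp[12][10] is also 5, so no common subsequence is longer.

5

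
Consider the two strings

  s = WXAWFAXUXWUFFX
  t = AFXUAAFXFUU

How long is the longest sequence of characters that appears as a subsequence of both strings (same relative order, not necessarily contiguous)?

6

One common subsequence of length 6: X [2,3] → A [3,6] → F [5,7] → X [7,8] → U [8,10] → U [11,11], and the DP table's final entry dp[14][11] is also 6, so no common subsequence is longer.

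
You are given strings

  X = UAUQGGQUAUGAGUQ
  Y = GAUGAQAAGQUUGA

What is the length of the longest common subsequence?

One common subsequence of length 9: U (X #1, Y #3); then A (X #2, Y #5); then Q (X #4, Y #6); then G (X #6, Y #9); then Q (X #7, Y #10); then U (X #8, Y #11); then U (X #10, Y #12); then G (X #11, Y #13); then A (X #12, Y #14). dp[15][14] = 9 confirms this is the maximum.

9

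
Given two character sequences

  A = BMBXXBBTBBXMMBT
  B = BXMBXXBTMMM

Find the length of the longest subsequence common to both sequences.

9

One common subsequence of length 9: B [1,1]; then M [2,3]; then B [3,4]; then X [4,5]; then X [5,6]; then B [7,7]; then T [8,8]; then M [12,10]; then M [13,11]. The LCS DP gives dp[15][11] = 9, so this is optimal.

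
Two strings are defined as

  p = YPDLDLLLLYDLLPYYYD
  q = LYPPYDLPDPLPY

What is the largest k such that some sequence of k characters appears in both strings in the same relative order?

8

Pick Y at p[1]=q[2], P at p[2]=q[4], D at p[3]=q[6], L at p[4]=q[7], D at p[5]=q[9], L at p[13]=q[11], P at p[14]=q[12], Y at p[17]=q[13]; all 8 characters appear in both, in order. Since dp[18][13] = 8, nothing longer is possible.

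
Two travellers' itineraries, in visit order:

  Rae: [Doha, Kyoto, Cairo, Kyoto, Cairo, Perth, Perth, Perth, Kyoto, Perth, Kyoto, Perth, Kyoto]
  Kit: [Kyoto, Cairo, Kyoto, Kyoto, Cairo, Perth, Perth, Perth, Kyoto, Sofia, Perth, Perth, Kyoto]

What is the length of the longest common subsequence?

11

Pick Kyoto [2,1]; then Cairo [3,2]; then Kyoto [4,4]; then Cairo [5,5]; then Perth [6,6]; then Perth [7,7]; then Perth [8,8]; then Kyoto [9,9]; then Perth [10,11]; then Perth [12,12]; then Kyoto [13,13]; all 11 stops appear in both, in order. dp[13][13] = 11 confirms this is the maximum.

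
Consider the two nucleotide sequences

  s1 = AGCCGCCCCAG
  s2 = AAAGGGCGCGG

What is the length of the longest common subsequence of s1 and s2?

6

Match A at s1[1]=s2[3] → G at s1[2]=s2[6] → C at s1[3]=s2[7] → C at s1[4]=s2[9] → G at s1[5]=s2[10] → G at s1[11]=s2[11] — 6 bases in the same relative order in both. The LCS DP gives dp[11][11] = 6, so this is optimal.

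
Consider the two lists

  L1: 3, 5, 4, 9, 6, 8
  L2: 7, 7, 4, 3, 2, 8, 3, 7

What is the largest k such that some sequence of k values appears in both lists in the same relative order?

2

Taking 3 at L1[1]=L2[4]; then 8 at L1[6]=L2[6] gives a common subsequence of length 2. dp[6][8] = 2 confirms this is the maximum.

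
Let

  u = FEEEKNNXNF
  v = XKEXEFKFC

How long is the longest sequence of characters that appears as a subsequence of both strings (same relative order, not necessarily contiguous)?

Match E (u #2, v #3); then E (u #3, v #5); then K (u #5, v #7); then F (u #10, v #8) — 4 characters in the same relative order in both. The LCS DP gives dp[10][9] = 4, so this is optimal.

4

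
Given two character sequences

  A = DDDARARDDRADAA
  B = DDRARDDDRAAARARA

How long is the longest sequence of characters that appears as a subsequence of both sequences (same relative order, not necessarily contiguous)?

Taking D [2,1], then D [3,2], then R [5,3], then A [6,4], then R [7,5], then D [8,7], then D [9,8], then R [10,9], then A [11,12], then A [13,14], then A [14,16] gives a common subsequence of length 11. The LCS DP gives dp[14][16] = 11, so this is optimal.

11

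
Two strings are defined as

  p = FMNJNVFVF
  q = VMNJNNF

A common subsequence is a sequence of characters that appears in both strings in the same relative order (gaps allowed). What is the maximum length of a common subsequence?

Let dp[i][j] be the LCS length of the first i characters of p and the first j characters of q. dp[i][j] = dp[i-1][j-1]+1 when the i-th and j-th characters match, else max(dp[i-1][j], dp[i][j-1]).
    ·  V  M  N  J  N  N  F
 ·  0  0  0  0  0  0  0  0
 F  0  0  0  0  0  0  0  1
 M  0  0  1  1  1  1  1  1
 N  0  0  1  2  2  2  2  2
 J  0  0  1  2  3  3  3  3
 N  0  0  1  2  3  4  4  4
 V  0  1  1  2  3  4  4  4
 F  0  1  1  2  3  4  4  5
 V  0  1  1  2  3  4  4  5
 F  0  1  1  2  3  4  4  5
dp[9][7] = 5. One LCS (by backtracking along matches): MNJNF.

5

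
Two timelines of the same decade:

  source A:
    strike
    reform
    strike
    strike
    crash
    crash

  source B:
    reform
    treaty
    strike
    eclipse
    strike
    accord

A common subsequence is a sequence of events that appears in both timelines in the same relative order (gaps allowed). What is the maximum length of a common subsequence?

3

One common subsequence of length 3: reform (source A #2, source B #1), strike (source A #3, source B #3), strike (source A #4, source B #5). dp[6][6] = 3 confirms this is the maximum.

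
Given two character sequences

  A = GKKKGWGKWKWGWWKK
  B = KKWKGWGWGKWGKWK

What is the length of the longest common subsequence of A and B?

Match K (A #2, B #1), K (A #3, B #2), K (A #4, B #4), G (A #5, B #5), W (A #6, B #6), G (A #7, B #7), W (A #9, B #8), K (A #10, B #10), W (A #11, B #11), G (A #12, B #12), W (A #14, B #14), K (A #16, B #15) — 12 characters in the same relative order in both. Since dp[16][15] = 12, nothing longer is possible.

12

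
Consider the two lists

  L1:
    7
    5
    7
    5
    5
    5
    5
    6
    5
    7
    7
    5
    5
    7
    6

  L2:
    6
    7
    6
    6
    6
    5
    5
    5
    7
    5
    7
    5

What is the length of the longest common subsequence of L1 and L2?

Pick 7 at L1[1]=L2[2] → 5 at L1[2]=L2[6] → 5 at L1[4]=L2[7] → 5 at L1[5]=L2[8] → 5 at L1[9]=L2[10] → 7 at L1[11]=L2[11] → 5 at L1[13]=L2[12]; all 7 values appear in both, in order. The LCS DP gives dp[15][12] = 7, so this is optimal.

7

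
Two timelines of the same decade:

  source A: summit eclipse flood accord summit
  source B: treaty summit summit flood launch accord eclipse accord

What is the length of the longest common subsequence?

3

Match summit (source A #1, source B #3), eclipse (source A #2, source B #7), accord (source A #4, source B #8) — 3 events in the same relative order in both. dp[5][8] = 3 confirms this is the maximum.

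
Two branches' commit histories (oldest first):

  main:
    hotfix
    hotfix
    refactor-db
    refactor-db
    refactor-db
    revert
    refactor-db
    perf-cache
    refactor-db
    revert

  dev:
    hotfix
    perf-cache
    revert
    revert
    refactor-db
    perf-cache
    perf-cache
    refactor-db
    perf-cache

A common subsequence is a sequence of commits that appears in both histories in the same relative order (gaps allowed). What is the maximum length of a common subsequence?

One common subsequence of length 5: hotfix [1,1], then revert [6,4], then refactor-db [7,5], then perf-cache [8,7], then refactor-db [9,8]. dp[10][9] = 5 confirms this is the maximum.

5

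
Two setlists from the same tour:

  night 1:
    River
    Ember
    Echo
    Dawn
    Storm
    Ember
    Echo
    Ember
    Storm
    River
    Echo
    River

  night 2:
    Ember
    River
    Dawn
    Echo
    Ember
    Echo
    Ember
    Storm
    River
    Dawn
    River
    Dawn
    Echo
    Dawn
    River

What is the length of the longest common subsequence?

9

One common subsequence of length 9: River [1,2], Echo [3,4], Ember [6,5], Echo [7,6], Ember [8,7], Storm [9,8], River [10,11], Echo [11,13], River [12,15]. Since dp[12][15] = 9, nothing longer is possible.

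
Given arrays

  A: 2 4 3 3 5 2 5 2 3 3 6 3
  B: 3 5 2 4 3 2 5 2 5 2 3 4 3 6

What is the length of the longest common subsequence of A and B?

Match 2 [1,3]; then 4 [2,4]; then 3 [3,5]; then 5 [5,7]; then 2 [6,8]; then 5 [7,9]; then 2 [8,10]; then 3 [9,11]; then 3 [10,13]; then 6 [11,14] — 10 values in the same relative order in both, and the DP table's final entry dp[12][14] is also 10, so no common subsequence is longer.

10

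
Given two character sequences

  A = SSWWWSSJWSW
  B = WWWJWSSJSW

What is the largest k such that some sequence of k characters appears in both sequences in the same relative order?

8

Pick W (A #3, B #2) → W (A #4, B #3) → W (A #5, B #5) → S (A #6, B #6) → S (A #7, B #7) → J (A #8, B #8) → S (A #10, B #9) → W (A #11, B #10); all 8 characters appear in both, in order. dp[11][10] = 8 confirms this is the maximum.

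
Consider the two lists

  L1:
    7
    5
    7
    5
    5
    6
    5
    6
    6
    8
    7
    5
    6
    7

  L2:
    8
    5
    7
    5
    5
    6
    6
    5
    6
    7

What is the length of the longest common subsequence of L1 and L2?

9

Taking 5 (L1 #2, L2 #2), then 7 (L1 #3, L2 #3), then 5 (L1 #5, L2 #4), then 5 (L1 #7, L2 #5), then 6 (L1 #8, L2 #6), then 6 (L1 #9, L2 #7), then 5 (L1 #12, L2 #8), then 6 (L1 #13, L2 #9), then 7 (L1 #14, L2 #10) gives a common subsequence of length 9. dp[14][10] = 9 confirms this is the maximum.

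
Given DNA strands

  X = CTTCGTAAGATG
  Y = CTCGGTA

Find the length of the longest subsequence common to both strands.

6

Let dp[i][j] be the LCS length of the first i bases of X and the first j bases of Y. dp[i][j] = dp[i-1][j-1]+1 when the i-th and j-th bases match, else max(dp[i-1][j], dp[i][j-1]).
    ·  C  T  C  G  G  T  A
 ·  0  0  0  0  0  0  0  0
 C  0  1  1  1  1  1  1  1
 T  0  1  2  2  2  2  2  2
 T  0  1  2  2  2  2  3  3
 C  0  1  2  3  3  3  3  3
 G  0  1  2  3  4  4  4  4
 T  0  1  2  3  4  4  5  5
 A  0  1  2  3  4  4  5  6
 A  0  1  2  3  4  4  5  6
 G  0  1  2  3  4  5  5  6
 A  0  1  2  3  4  5  5  6
 T  0  1  2  3  4  5  6  6
 G  0  1  2  3  4  5  6  6
dp[12][7] = 6. One LCS (by backtracking along matches): CTCGTA.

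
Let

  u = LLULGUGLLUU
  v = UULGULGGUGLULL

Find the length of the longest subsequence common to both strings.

Pick L [1,3], then U [3,5], then L [4,6], then G [5,8], then U [6,9], then G [7,10], then L [8,13], then L [9,14]; all 8 characters appear in both, in order, and the DP table's final entry dp[11][14] is also 8, so no common subsequence is longer.

8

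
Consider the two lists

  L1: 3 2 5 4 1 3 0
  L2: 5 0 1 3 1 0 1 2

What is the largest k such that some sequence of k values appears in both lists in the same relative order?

One common subsequence of length 4: 5 [3,1] → 1 [5,3] → 3 [6,4] → 0 [7,6]. The LCS DP gives dp[7][8] = 4, so this is optimal.

4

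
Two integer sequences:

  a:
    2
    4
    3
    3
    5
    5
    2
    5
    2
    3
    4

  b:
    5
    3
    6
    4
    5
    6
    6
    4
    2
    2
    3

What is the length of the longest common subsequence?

5

Let dp[i][j] be the LCS length of the first i values of a and the first j values of b. dp[i][j] = dp[i-1][j-1]+1 when the i-th and j-th values match, else max(dp[i-1][j], dp[i][j-1]).
    ·  5  3  6  4  5  6  6  4  2  2  3
 ·  0  0  0  0  0  0  0  0  0  0  0  0
 2  0  0  0  0  0  0  0  0  0  1  1  1
 4  0  0  0  0  1  1  1  1  1  1  1  1
 3  0  0  1  1  1  1  1  1  1  1  1  2
 3  0  0  1  1  1  1  1  1  1  1  1  2
 5  0  1  1  1  1  2  2  2  2  2  2  2
 5  0  1  1  1  1  2  2  2  2  2  2  2
 2  0  1  1  1  1  2  2  2  2  3  3  3
 5  0  1  1  1  1  2  2  2  2  3  3  3
 2  0  1  1  1  1  2  2  2  2  3  4  4
 3  0  1  2  2  2  2  2  2  2  3  4  5
 4  0  1  2  2  3  3  3  3  3  3  4  5
dp[11][11] = 5. One LCS (by backtracking along matches): 4, 5, 2, 2, 3.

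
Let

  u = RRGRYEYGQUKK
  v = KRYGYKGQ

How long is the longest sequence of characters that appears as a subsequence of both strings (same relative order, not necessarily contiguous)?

5

Taking R at u[1]=v[2] → G at u[3]=v[4] → Y at u[5]=v[5] → G at u[8]=v[7] → Q at u[9]=v[8] gives a common subsequence of length 5. dp[12][8] = 5 confirms this is the maximum.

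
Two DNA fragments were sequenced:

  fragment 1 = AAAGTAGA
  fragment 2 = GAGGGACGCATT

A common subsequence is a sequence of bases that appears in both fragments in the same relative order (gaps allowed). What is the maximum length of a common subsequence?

5

Taking A at fragment 1[1]=fragment 2[2], G at fragment 1[4]=fragment 2[5], A at fragment 1[6]=fragment 2[6], G at fragment 1[7]=fragment 2[8], A at fragment 1[8]=fragment 2[10] gives a common subsequence of length 5. Since dp[8][12] = 5, nothing longer is possible.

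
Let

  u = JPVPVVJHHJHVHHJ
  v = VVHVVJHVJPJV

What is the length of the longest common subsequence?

7

Match V [3,2], V [5,4], V [6,5], J [7,6], H [8,7], J [10,11], V [12,12] — 7 characters in the same relative order in both. The LCS DP gives dp[15][12] = 7, so this is optimal.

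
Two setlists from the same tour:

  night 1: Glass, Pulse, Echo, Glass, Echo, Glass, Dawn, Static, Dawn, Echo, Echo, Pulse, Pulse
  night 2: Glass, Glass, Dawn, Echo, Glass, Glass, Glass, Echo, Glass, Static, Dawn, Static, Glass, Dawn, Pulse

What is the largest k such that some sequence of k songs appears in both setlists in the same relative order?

9

Taking Glass at night 1[1]=night 2[2], then Echo at night 1[3]=night 2[4], then Glass at night 1[4]=night 2[7], then Echo at night 1[5]=night 2[8], then Glass at night 1[6]=night 2[9], then Dawn at night 1[7]=night 2[11], then Static at night 1[8]=night 2[12], then Dawn at night 1[9]=night 2[14], then Pulse at night 1[13]=night 2[15] gives a common subsequence of length 9. The LCS DP gives dp[13][15] = 9, so this is optimal.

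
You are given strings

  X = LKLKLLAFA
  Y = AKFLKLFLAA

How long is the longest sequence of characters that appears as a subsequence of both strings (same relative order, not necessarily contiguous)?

7

Pick K [2,2], then L [3,4], then K [4,5], then L [5,6], then L [6,8], then A [7,9], then A [9,10]; all 7 characters appear in both, in order. dp[9][10] = 7 confirms this is the maximum.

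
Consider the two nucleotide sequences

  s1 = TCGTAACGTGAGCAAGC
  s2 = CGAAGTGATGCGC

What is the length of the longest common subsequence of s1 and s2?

12

Pick C [2,1]; then G [3,2]; then A [5,3]; then A [6,4]; then G [8,5]; then T [9,6]; then G [10,7]; then A [11,8]; then G [12,10]; then C [13,11]; then G [16,12]; then C [17,13]; all 12 bases appear in both, in order. Since dp[17][13] = 12, nothing longer is possible.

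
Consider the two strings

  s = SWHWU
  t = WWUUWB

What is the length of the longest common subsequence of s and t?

3

Match W (s #2, t #1), then W (s #4, t #2), then U (s #5, t #4) — 3 characters in the same relative order in both. dp[5][6] = 3 confirms this is the maximum.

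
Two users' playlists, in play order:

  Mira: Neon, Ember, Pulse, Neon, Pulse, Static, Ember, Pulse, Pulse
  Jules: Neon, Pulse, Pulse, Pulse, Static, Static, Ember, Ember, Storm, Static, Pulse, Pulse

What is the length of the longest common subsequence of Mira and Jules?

Match Neon (Mira #1, Jules #1) → Pulse (Mira #3, Jules #3) → Pulse (Mira #5, Jules #4) → Static (Mira #6, Jules #6) → Ember (Mira #7, Jules #8) → Pulse (Mira #8, Jules #11) → Pulse (Mira #9, Jules #12) — 7 songs in the same relative order in both. Since dp[9][12] = 7, nothing longer is possible.

7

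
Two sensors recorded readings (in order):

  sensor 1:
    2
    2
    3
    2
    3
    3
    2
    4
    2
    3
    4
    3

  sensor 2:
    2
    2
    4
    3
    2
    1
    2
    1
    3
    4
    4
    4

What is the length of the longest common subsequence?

7

Let dp[i][j] be the LCS length of the first i values of sensor 1 and the first j values of sensor 2. dp[i][j] = dp[i-1][j-1]+1 when the i-th and j-th values match, else max(dp[i-1][j], dp[i][j-1]).
    ·  2  2  4  3  2  1  2  1  3  4  4  4
 ·  0  0  0  0  0  0  0  0  0  0  0  0  0
 2  0  1  1  1  1  1  1  1  1  1  1  1  1
 2  0  1  2  2  2  2  2  2  2  2  2  2  2
 3  0  1  2  2  3  3  3  3  3  3  3  3  3
 2  0  1  2  2  3  4  4  4  4  4  4  4  4
 3  0  1  2  2  3  4  4  4  4  5  5  5  5
 3  0  1  2  2  3  4  4  4  4  5  5  5  5
 2  0  1  2  2  3  4  4  5  5  5  5  5  5
 4  0  1  2  3  3  4  4  5  5  5  6  6  6
 2  0  1  2  3  3  4  4  5  5  5  6  6  6
 3  0  1  2  3  4  4  4  5  5  6  6  6  6
 4  0  1  2  3  4  4  4  5  5  6  7  7  7
 3  0  1  2  3  4  4  4  5  5  6  7  7  7
dp[12][12] = 7. One LCS (by backtracking along matches): 2, 2, 3, 2, 3, 4, 4.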